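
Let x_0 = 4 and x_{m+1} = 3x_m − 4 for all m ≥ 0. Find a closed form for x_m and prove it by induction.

Claim: x_m = 2·3^m + 2.

Base case: x_0 = 4, and 2·3^0 + 2 = 2 + 2 = 4.
Assume x_r = 2·3^r + 2 for some r ≥ 0.
Then x_{r+1} = 3x_r − 4 = 3·(2·3^r + 2) − 4 = 6·3^r + 6 − 4 = 2·3^{r+1} + 2.
Hence x_m = 2·3^m + 2 for every m ≥ 0, by induction.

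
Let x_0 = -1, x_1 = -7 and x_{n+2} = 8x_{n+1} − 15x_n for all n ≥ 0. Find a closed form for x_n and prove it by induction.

Claim: x_n = 3^n − 2·5^n.

Base cases: x_0 = -1 and 3^0 − 2·5^0 = -1; x_1 = -7 and 3^1 − 2·5^1 = -7.
Assume x_i = 3^i − 2·5^i for all 0 ≤ i ≤ j, where j ≥ 1.
Then x_{j+1} = 8x_j − 15x_{j−1} = 8·(3^j − 2·5^j) − 15·(3^{j−1} − 2·5^{j−1}) = (8·3 − 15)3^{j−1} − 2·(8·5 − 15)5^{j−1} = 9·3^{j−1} − 50·5^{j−1} = 3^{j+1} − 2·5^{j+1}.
By strong induction, x_n = 3^n − 2·5^n for all n ≥ 0.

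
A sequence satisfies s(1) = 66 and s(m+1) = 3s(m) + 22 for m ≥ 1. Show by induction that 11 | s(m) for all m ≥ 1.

Base case: s(1) = 66 = 11·6, so 11 | s(1).
Assume 11 | s(r), so s(r) = 11t for some integer t.
Then s(r+1) = 3s(r) + 22 = 3·(11t) + 22 = 11(3t + 2), so 11 | s(r+1).
So the property holds for r+1, and by induction 11 | s(m) for all m ≥ 1.

11 | s(m)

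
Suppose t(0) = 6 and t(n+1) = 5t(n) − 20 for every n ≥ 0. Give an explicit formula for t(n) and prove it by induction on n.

Claim: t(n) = 5^n + 5.

Base case: t(0) = 6, and 5^0 + 5 = 1 + 5 = 6.
Assume t(k) = 5^k + 5 for some k ≥ 0.
Then t(k+1) = 5t(k) − 20 = 5·(5^k + 5) − 20 = 5^{k+1} + 25 − 20 = 5^{k+1} + 5.
By induction, t(n) = 5^n + 5 for all n ≥ 0.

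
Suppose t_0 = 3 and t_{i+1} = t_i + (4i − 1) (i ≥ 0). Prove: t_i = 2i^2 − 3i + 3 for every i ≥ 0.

Base case: t_0 = 3, and 2·0^2 − 3·0 + 3 = 3.
Assume t_m = 2m^2 − 3m + 3.
Then t_{m+1} = t_m + (4m − 1) = (2m^2 − 3m + 3) + (4m − 1) = 2m^2 + m + 2,
and 2·(m+1)^2 − 3·(m+1) + 3 = 2m^2 + m + 2.
Hence t_i = 2i^2 − 3i + 3 for every i ≥ 0, by induction.

t_i = 2i^2 − 3i + 3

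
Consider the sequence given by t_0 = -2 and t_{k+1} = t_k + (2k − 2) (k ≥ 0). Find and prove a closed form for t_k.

Claim: t_k = k^2 − 3k − 2.

Base case: t_0 = -2, and 0^2 − 3·0 − 2 = -2.
Assume t_m = m^2 − 3m − 2.
Then t_{m+1} = t_m + (2m − 2) = (m^2 − 3m − 2) + (2m − 2) = m^2 − m − 4,
and (m+1)^2 − 3·(m+1) − 2 = m^2 − m − 4.
This completes the inductive step, so t_k = k^2 − 3k − 2 for all k ≥ 0.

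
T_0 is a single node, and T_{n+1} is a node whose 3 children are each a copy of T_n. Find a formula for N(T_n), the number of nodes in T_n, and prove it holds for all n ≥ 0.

Claim: N(T_n) = (3^{n+1} − 1)/2.

Base case: N(T_0) = 1, and (3^{0+1} − 1)/2 = 1.
Assume N(T_m) = (3^{m+1} − 1)/2.
Then N(T_{m+1}) = 1 + 3N(T_m) = 1 + 3·(3^{m+1} − 1)/2 = 1 + (3^{m+2} − 3)/2 = (2 + 3^{m+2} − 3)/2 = (3^{m+2} − 1)/2.
By induction, N(T_n) = (3^{n+1} − 1)/2 for all n ≥ 0.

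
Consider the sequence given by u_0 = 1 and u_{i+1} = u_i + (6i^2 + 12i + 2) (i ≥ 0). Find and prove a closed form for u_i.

Claim: u_i = 2i^3 + 3i^2 − 3i + 1.

Base case: u_0 = 1, and 2·0^3 + 3·0^2 − 3·0 + 1 = 1.
Assume u_r = 2r^3 + 3r^2 − 3r + 1.
Then u_{r+1} = u_r + (6r^2 + 12r + 2) = (2r^3 + 3r^2 − 3r + 1) + (6r^2 + 12r + 2) = 2r^3 + 9r^2 + 9r + 3,
and 2·(r+1)^3 + 3·(r+1)^2 − 3·(r+1) + 1 = 2r^3 + 9r^2 + 9r + 3.
By induction, u_i = 2i^3 + 3i^2 − 3i + 1 for all i ≥ 0.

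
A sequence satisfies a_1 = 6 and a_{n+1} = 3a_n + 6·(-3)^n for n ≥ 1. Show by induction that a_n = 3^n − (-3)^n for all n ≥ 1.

Base case: a_1 = 6, and 3^1 − (-3)^1 = 3 + 3 = 6.
Assume a_r = 3^r − (-3)^r for some r ≥ 1.
Then a_{r+1} = 3a_r + 6·(-3)^r = 3·(3^r − (-3)^r) + 6·(-3)^r = 3^{r+1} − 3·(-3)^r + 6·(-3)^r = 3^{r+1} + 3·(-3)^r = 3^{r+1} − (-3)^{r+1}.
So the formula holds for r+1, and by induction a_n = 3^n − (-3)^n for all n ≥ 1.

a_n = 3^n − (-3)^n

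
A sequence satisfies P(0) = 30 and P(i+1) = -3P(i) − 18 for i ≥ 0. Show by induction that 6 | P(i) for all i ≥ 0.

Base case: P(0) = 30 = 6·5, so 6 | P(0).
Assume 6 | P(j), so P(j) = 6t for some integer t.
Then P(j+1) = -3P(j) − 18 = -3·(6t) − 18 = 6(-3t − 3), so 6 | P(j+1).
So the property holds for j+1, and by induction 6 | P(i) for all i ≥ 0.

6 | P(i)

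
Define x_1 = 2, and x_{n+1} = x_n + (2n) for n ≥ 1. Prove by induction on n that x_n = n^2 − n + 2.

Base case: x_1 = 2, and 1^2 − 1 + 2 = 2.
Assume x_k = k^2 − k + 2.
Then x_{k+1} = x_k + (2k) = (k^2 − k + 2) + (2k) = k^2 + k + 2,
and (k+1)^2 − (k+1) + 2 = k^2 + k + 2.
This completes the inductive step, so x_n = n^2 − n + 2 for all n ≥ 1.

x_n = n^2 − n + 2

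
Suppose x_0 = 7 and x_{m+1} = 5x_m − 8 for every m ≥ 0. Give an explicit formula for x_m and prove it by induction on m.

Claim: x_m = 5^{m+1} + 2.

Base case: x_0 = 7, and 5^{0+1} + 2 = 5 + 2 = 7.
Assume x_k = 5^{k+1} + 2 for some k ≥ 0.
Then x_{k+1} = 5x_k − 8 = 5·(5^{k+1} + 2) − 8 = 5^{k+2} + 10 − 8 = 5^{k+2} + 2.
By induction, x_m = 5^{m+1} + 2 for all m ≥ 0.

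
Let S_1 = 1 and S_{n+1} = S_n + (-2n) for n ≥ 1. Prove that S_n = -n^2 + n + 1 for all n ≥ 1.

Base case: S_1 = 1, and -1^2 + 1 + 1 = 1.
Assume S_k = -k^2 + k + 1.
Then S_{k+1} = S_k + (-2k) = (-k^2 + k + 1) + (-2k) = -k^2 − k + 1,
and -(k+1)^2 + (k+1) + 1 = -k^2 − k + 1.
By induction, S_n = -n^2 + n + 1 for all n ≥ 1.

S_n = -n^2 + n + 1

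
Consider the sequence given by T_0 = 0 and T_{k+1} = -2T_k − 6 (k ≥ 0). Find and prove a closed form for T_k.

Claim: T_k = 2·(-2)^k − 2.

Base case: T_0 = 0, and 2·(-2)^0 − 2 = 2 − 2 = 0.
Assume T_j = 2·(-2)^j − 2 for some j ≥ 0.
Then T_{j+1} = -2T_j − 6 = -2·(2·(-2)^j − 2) − 6 = -4·(-2)^j + 4 − 6 = 2·(-2)^{j+1} − 2.
Hence T_k = 2·(-2)^k − 2 for every k ≥ 0, by induction.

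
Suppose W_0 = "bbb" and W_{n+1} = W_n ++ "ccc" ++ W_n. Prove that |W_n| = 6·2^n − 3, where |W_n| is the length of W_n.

Base case: |W_0| = 3, and 6·2^0 − 3 = 3.
Assume |W_r| = 6·2^r − 3.
Then |W_{r+1}| = |W_r| + 3 + |W_r| = 2|W_r| + 3 = 2(6·2^r − 3) + 3 = 6·2^{r+1} − 6 + 3 = 6·2^{r+1} − 3.
So the formula holds for r+1, and by induction |W_n| = 6·2^n − 3 for all n ≥ 0.

|W_n| = 6·2^n − 3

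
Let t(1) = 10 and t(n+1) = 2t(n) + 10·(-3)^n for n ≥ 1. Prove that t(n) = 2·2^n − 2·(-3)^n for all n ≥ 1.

Base case: t(1) = 10, and 2·2^1 − 2·(-3)^1 = 4 + 6 = 10.
Assume t(m) = 2·2^m − 2·(-3)^m for some m ≥ 1.
Then t(m+1) = 2t(m) + 10·(-3)^m = 2·(2·2^m − 2·(-3)^m) + 10·(-3)^m = 2·2^{m+1} − 4·(-3)^m + 10·(-3)^m = 2·2^{m+1} + 6·(-3)^m = 2·2^{m+1} − 2·(-3)^{m+1}.
So the formula holds for m+1, and by induction t(n) = 2·2^n − 2·(-3)^n for all n ≥ 1.

t(n) = 2·2^n − 2·(-3)^n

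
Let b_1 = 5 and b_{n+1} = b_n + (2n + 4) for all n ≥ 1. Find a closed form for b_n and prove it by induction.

Claim: b_n = n^2 + 3n + 1.

Base case: b_1 = 5, and 1^2 + 3·1 + 1 = 5.
Assume b_k = k^2 + 3k + 1.
Then b_{k+1} = b_k + (2k + 4) = (k^2 + 3k + 1) + (2k + 4) = k^2 + 5k + 5,
and (k+1)^2 + 3·(k+1) + 1 = k^2 + 5k + 5.
By induction, b_n = n^2 + 3n + 1 for all n ≥ 1.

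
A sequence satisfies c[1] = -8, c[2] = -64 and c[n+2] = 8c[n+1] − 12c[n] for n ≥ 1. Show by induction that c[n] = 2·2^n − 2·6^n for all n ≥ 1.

Base cases: c[1] = -8 and 2·2^1 − 2·6^1 = -8; c[2] = -64 and 2·2^2 − 2·6^2 = -64.
Assume c[i] = 2·2^i − 2·6^i for all 1 ≤ i ≤ j, where j ≥ 2.
Then c[j+1] = 8c[j] − 12c[j−1] = 8·(2·2^j − 2·6^j) − 12·(2·2^{j−1} − 2·6^{j−1}) = 2·(8·2 − 12)2^{j−1} − 2·(8·6 − 12)6^{j−1} = 8·2^{j−1} − 72·6^{j−1} = 2·2^{j+1} − 2·6^{j+1}.
So the formula holds for j+1, and by strong induction c[n] = 2·2^n − 2·6^n for all n ≥ 1.

c[n] = 2·2^n − 2·6^n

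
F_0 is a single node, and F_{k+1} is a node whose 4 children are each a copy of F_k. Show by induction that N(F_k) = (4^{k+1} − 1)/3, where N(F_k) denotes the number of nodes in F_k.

Base case: N(F_0) = 1, and (4^{0+1} − 1)/3 = 1.
Assume N(F_j) = (4^{j+1} − 1)/3.
Then N(F_{j+1}) = 1 + 4N(F_j) = 1 + 4·(4^{j+1} − 1)/3 = 1 + (4^{j+2} − 4)/3 = (3 + 4^{j+2} − 4)/3 = (4^{j+2} − 1)/3.
So the formula holds for j+1, and by induction N(F_k) = (4^{k+1} − 1)/3 for all k ≥ 0.

N(F_k) = (4^{k+1} − 1)/3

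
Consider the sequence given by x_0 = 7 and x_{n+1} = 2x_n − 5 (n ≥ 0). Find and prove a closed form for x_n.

Claim: x_n = 2^{n+1} + 5.

Base case: x_0 = 7, and 2^{0+1} + 5 = 2 + 5 = 7.
Assume x_m = 2^{m+1} + 5 for some m ≥ 0.
Then x_{m+1} = 2x_m − 5 = 2·(2^{m+1} + 5) − 5 = 2^{m+2} + 10 − 5 = 2^{m+2} + 5.
By induction, x_n = 2^{n+1} + 5 for all n ≥ 0.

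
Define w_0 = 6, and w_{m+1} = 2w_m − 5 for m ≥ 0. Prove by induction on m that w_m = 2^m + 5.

Base case: w_0 = 6, and 2^0 + 5 = 1 + 5 = 6.
Assume w_j = 2^j + 5 for some j ≥ 0.
Then w_{j+1} = 2w_j − 5 = 2·(2^j + 5) − 5 = 2^{j+1} + 10 − 5 = 2^{j+1} + 5.
Hence w_m = 2^m + 5 for every m ≥ 0, by induction.

w_m = 2^m + 5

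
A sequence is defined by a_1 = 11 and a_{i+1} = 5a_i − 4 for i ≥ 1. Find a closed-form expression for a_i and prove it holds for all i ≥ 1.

Claim: a_i = 2·5^i + 1.

Base case: a_1 = 11, and 2·5^1 + 1 = 10 + 1 = 11.
Assume a_k = 2·5^k + 1 for some k ≥ 1.
Then a_{k+1} = 5a_k − 4 = 5·(2·5^k + 1) − 4 = 10·5^k + 5 − 4 = 2·5^{k+1} + 1.
By induction, a_i = 2·5^i + 1 for all i ≥ 1.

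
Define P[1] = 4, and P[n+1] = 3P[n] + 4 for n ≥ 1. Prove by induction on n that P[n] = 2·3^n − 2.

Base case: P[1] = 4, and 2·3^1 − 2 = 6 − 2 = 4.
Assume P[j] = 2·3^j − 2 for some j ≥ 1.
Then P[j+1] = 3P[j] + 4 = 3·(2·3^j − 2) + 4 = 6·3^j − 6 + 4 = 2·3^{j+1} − 2.
This completes the inductive step, so P[n] = 2·3^n − 2 for all n ≥ 1.

P[n] = 2·3^n − 2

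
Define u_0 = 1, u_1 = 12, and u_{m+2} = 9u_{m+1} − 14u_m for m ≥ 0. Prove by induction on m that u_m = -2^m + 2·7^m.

Base cases: u_0 = 1 and -2^0 + 2·7^0 = 1; u_1 = 12 and -2^1 + 2·7^1 = 12.
Assume u_j = -2^j + 2·7^j for all 0 ≤ j ≤ r, where r ≥ 1.
Then u_{r+1} = 9u_r − 14u_{r−1} = 9·(-2^r + 2·7^r) − 14·(-2^{r−1} + 2·7^{r−1}) = -(9·2 − 14)2^{r−1} + 2·(9·7 − 14)7^{r−1} = -4·2^{r−1} + 98·7^{r−1} = -2^{r+1} + 2·7^{r+1}.
By strong induction, u_m = -2^m + 2·7^m for all m ≥ 0.

u_m = -2^m + 2·7^m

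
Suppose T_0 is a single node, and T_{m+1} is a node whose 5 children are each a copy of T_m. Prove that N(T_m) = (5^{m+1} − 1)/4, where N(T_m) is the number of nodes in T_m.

Base case: N(T_0) = 1, and (5^{0+1} − 1)/4 = 1.
Assume N(T_k) = (5^{k+1} − 1)/4.
Then N(T_{k+1}) = 1 + 5N(T_k) = 1 + 5·(5^{k+1} − 1)/4 = 1 + (5^{k+2} − 5)/4 = (4 + 5^{k+2} − 5)/4 = (5^{k+2} − 1)/4.
Hence N(T_m) = (5^{m+1} − 1)/4 for every m ≥ 0, by induction.

N(T_m) = (5^{m+1} − 1)/4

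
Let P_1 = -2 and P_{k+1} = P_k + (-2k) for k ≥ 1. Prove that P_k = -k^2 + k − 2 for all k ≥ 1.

Base case: P_1 = -2, and -1^2 + 1 − 2 = -2.
Assume P_r = -r^2 + r − 2.
Then P_{r+1} = P_r + (-2r) = (-r^2 + r − 2) + (-2r) = -r^2 − r − 2,
and -(r+1)^2 + (r+1) − 2 = -r^2 − r − 2.
This completes the inductive step, so P_k = -k^2 + k − 2 for all k ≥ 1.

P_k = -k^2 + k − 2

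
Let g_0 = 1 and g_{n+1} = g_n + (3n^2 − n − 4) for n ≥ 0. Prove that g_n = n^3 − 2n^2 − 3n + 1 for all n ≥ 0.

Base case: g_0 = 1, and 0^3 − 2·0^2 − 3·0 + 1 = 1.
Assume g_k = k^3 − 2k^2 − 3k + 1.
Then g_{k+1} = g_k + (3k^2 − k − 4) = (k^3 − 2k^2 − 3k + 1) + (3k^2 − k − 4) = k^3 + k^2 − 4k − 3,
and (k+1)^3 − 2·(k+1)^2 − 3·(k+1) + 1 = k^3 + k^2 − 4k − 3.
This completes the inductive step, so g_n = n^3 − 2n^2 − 3n + 1 for all n ≥ 0.

g_n = n^3 − 2n^2 − 3n + 1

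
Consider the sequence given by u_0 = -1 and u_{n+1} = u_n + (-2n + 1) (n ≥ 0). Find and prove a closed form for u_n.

Claim: u_n = -n^2 + 2n − 1.

Base case: u_0 = -1, and -0^2 + 2·0 − 1 = -1.
Assume u_m = -m^2 + 2m − 1.
Then u_{m+1} = u_m + (-2m + 1) = (-m^2 + 2m − 1) + (-2m + 1) = -m^2,
and -(m+1)^2 + 2·(m+1) − 1 = -m^2.
Hence u_n = -n^2 + 2n − 1 for every n ≥ 0, by induction.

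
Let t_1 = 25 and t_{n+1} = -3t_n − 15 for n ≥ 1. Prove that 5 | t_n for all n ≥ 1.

Base case: t_1 = 25 = 5·5, so 5 | t_1.
Assume 5 | t_m, so t_m = 5s for some integer s.
Then t_{m+1} = -3t_m − 15 = -3·(5s) − 15 = 5(-3s − 3), so 5 | t_{m+1}.
Hence 5 | t_n for every n ≥ 1, by induction.

5 | t_n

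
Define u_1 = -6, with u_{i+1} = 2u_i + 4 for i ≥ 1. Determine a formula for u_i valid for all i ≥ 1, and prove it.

Claim: u_i = -2^i − 4.

Base case: u_1 = -6, and -2^1 − 4 = -2 − 4 = -6.
Assume u_k = -2^k − 4 for some k ≥ 1.
Then u_{k+1} = 2u_k + 4 = 2·(-2^k − 4) + 4 = -2^{k+1} − 8 + 4 = -2^{k+1} − 4.
This completes the inductive step, so u_i = -2^i − 4 for all i ≥ 1.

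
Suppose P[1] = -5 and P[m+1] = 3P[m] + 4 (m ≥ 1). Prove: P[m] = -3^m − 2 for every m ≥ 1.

Base case: P[1] = -5, and -3^1 − 2 = -3 − 2 = -5.
Assume P[k] = -3^k − 2 for some k ≥ 1.
Then P[k+1] = 3P[k] + 4 = 3·(-3^k − 2) + 4 = -3^{k+1} − 6 + 4 = -3^{k+1} − 2.
So the formula holds for k+1, and by induction P[m] = -3^m − 2 for all m ≥ 1.

P[m] = -3^m − 2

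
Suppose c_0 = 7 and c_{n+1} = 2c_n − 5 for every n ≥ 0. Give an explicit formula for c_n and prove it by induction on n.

Claim: c_n = 2^{n+1} + 5.

Base case: c_0 = 7, and 2^{0+1} + 5 = 2 + 5 = 7.
Assume c_j = 2^{j+1} + 5 for some j ≥ 0.
Then c_{j+1} = 2c_j − 5 = 2·(2^{j+1} + 5) − 5 = 2^{j+2} + 10 − 5 = 2^{j+2} + 5.
By induction, c_n = 2^{n+1} + 5 for all n ≥ 0.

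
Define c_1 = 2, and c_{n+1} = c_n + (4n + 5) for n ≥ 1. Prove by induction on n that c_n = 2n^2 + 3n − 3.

Base case: c_1 = 2, and 2·1^2 + 3·1 − 3 = 2.
Assume c_r = 2r^2 + 3r − 3.
Then c_{r+1} = c_r + (4r + 5) = (2r^2 + 3r − 3) + (4r + 5) = 2r^2 + 7r + 2,
and 2·(r+1)^2 + 3·(r+1) − 3 = 2r^2 + 7r + 2.
This completes the inductive step, so c_n = 2n^2 + 3n − 3 for all n ≥ 1.

c_n = 2n^2 + 3n − 3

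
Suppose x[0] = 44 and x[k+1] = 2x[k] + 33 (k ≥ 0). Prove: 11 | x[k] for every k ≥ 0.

Base case: x[0] = 44 = 11·4, so 11 | x[0].
Assume 11 | x[r], so x[r] = 11t for some integer t.
Then x[r+1] = 2x[r] + 33 = 2·(11t) + 33 = 11(2t + 3), so 11 | x[r+1].
This completes the inductive step, so 11 | x[k] for all k ≥ 0.

11 | x[k]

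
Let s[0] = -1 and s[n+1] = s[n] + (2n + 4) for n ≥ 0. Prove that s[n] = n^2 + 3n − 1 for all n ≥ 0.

Base case: s[0] = -1, and 0^2 + 3·0 − 1 = -1.
Assume s[m] = m^2 + 3m − 1.
Then s[m+1] = s[m] + (2m + 4) = (m^2 + 3m − 1) + (2m + 4) = m^2 + 5m + 3,
and (m+1)^2 + 3·(m+1) − 1 = m^2 + 5m + 3.
This completes the inductive step, so s[n] = n^2 + 3n − 1 for all n ≥ 0.

s[n] = n^2 + 3n − 1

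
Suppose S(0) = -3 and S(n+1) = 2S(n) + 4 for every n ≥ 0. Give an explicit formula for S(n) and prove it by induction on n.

Claim: S(n) = 2^n − 4.

Base case: S(0) = -3, and 2^0 − 4 = 1 − 4 = -3.
Assume S(m) = 2^m − 4 for some m ≥ 0.
Then S(m+1) = 2S(m) + 4 = 2·(2^m − 4) + 4 = 2^{m+1} − 8 + 4 = 2^{m+1} − 4.
By induction, S(n) = 2^n − 4 for all n ≥ 0.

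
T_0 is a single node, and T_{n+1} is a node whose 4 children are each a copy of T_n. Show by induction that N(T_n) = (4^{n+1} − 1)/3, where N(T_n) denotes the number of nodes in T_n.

Base case: N(T_0) = 1, and (4^{0+1} − 1)/3 = 1.
Assume N(T_r) = (4^{r+1} − 1)/3.
Then N(T_{r+1}) = 1 + 4N(T_r) = 1 + 4·(4^{r+1} − 1)/3 = 1 + (4^{r+2} − 4)/3 = (3 + 4^{r+2} − 4)/3 = (4^{r+2} − 1)/3.
So the formula holds for r+1, and by induction N(T_n) = (4^{n+1} − 1)/3 for all n ≥ 0.

N(T_n) = (4^{n+1} − 1)/3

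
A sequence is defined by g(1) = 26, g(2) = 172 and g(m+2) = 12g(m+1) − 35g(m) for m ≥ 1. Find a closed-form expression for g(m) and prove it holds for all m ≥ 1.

Claim: g(m) = 3·7^m + 5^m.

Base cases: g(1) = 26 and 3·7^1 + 5^1 = 26; g(2) = 172 and 3·7^2 + 5^2 = 172.
Assume g(i) = 3·7^i + 5^i for all 1 ≤ i ≤ j, where j ≥ 2.
Then g(j+1) = 12g(j) − 35g(j−1) = 12·(3·7^j + 5^j) − 35·(3·7^{j−1} + 5^{j−1}) = 3·(12·7 − 35)7^{j−1} + (12·5 − 35)5^{j−1} = 147·7^{j−1} + 25·5^{j−1} = 3·7^{j+1} + 5^{j+1}.
This completes the inductive step, so g(m) = 3·7^m + 5^m for all m ≥ 1.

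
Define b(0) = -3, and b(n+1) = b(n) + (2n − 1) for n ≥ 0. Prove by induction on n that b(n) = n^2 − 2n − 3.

Base case: b(0) = -3, and 0^2 − 2·0 − 3 = -3.
Assume b(r) = r^2 − 2r − 3.
Then b(r+1) = b(r) + (2r − 1) = (r^2 − 2r − 3) + (2r − 1) = r^2 − 4,
and (r+1)^2 − 2·(r+1) − 3 = r^2 − 4.
By induction, b(n) = n^2 − 2n − 3 for all n ≥ 0.

b(n) = n^2 − 2n − 3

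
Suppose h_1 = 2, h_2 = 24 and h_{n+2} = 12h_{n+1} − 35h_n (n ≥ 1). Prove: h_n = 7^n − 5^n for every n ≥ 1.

Base cases: h_1 = 2 and 7^1 − 5^1 = 2; h_2 = 24 and 7^2 − 5^2 = 24.
Assume h_j = 7^j − 5^j for all 1 ≤ j ≤ k, where k ≥ 2.
Then h_{k+1} = 12h_k − 35h_{k−1} = 12·(7^k − 5^k) − 35·(7^{k−1} − 5^{k−1}) = (12·7 − 35)7^{k−1} − (12·5 − 35)5^{k−1} = 49·7^{k−1} − 25·5^{k−1} = 7^{k+1} − 5^{k+1}.
By strong induction, h_n = 7^n − 5^n for all n ≥ 1.

h_n = 7^n − 5^n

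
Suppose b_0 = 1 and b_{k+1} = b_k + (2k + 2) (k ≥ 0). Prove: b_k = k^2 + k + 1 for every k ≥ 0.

Base case: b_0 = 1, and 0^2 + 0 + 1 = 1.
Assume b_m = m^2 + m + 1.
Then b_{m+1} = b_m + (2m + 2) = (m^2 + m + 1) + (2m + 2) = m^2 + 3m + 3,
and (m+1)^2 + (m+1) + 1 = m^2 + 3m + 3.
By induction, b_k = k^2 + k + 1 for all k ≥ 0.

b_k = k^2 + k + 1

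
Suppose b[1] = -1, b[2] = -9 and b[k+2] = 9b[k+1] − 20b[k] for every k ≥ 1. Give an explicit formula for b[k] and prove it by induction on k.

Claim: b[k] = -5^k + 4^k.

Base cases: b[1] = -1 and -5^1 + 4^1 = -1; b[2] = -9 and -5^2 + 4^2 = -9.
Assume b[i] = -5^i + 4^i for all 1 ≤ i ≤ j, where j ≥ 2.
Then b[j+1] = 9b[j] − 20b[j−1] = 9·(-5^j + 4^j) − 20·(-5^{j−1} + 4^{j−1}) = -(9·5 − 20)5^{j−1} + (9·4 − 20)4^{j−1} = -25·5^{j−1} + 16·4^{j−1} = -5^{j+1} + 4^{j+1}.
So the formula holds for j+1, and by strong induction b[k] = -5^k + 4^k for all k ≥ 1.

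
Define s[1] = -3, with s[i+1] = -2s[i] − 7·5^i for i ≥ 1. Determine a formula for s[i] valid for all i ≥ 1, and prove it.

Claim: s[i] = -(-2)^i − 5^i.

Base case: s[1] = -3, and -(-2)^1 − 5^1 = 2 − 5 = -3.
Assume s[k] = -(-2)^k − 5^k for some k ≥ 1.
Then s[k+1] = -2s[k] − 7·5^k = -2·(-(-2)^k − 5^k) − 7·5^k = -(-2)^{k+1} + 2·5^k − 7·5^k = -(-2)^{k+1} − 5·5^k = -(-2)^{k+1} − 5^{k+1}.
This completes the inductive step, so s[i] = -(-2)^i − 5^i for all i ≥ 1.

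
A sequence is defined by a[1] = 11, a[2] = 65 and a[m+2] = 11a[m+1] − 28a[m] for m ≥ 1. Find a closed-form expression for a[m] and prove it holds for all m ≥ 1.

Claim: a[m] = 7^m + 4^m.

Base cases: a[1] = 11 and 7^1 + 4^1 = 11; a[2] = 65 and 7^2 + 4^2 = 65.
Assume a[j] = 7^j + 4^j for all 1 ≤ j ≤ k, where k ≥ 2.
Then a[k+1] = 11a[k] − 28a[k−1] = 11·(7^k + 4^k) − 28·(7^{k−1} + 4^{k−1}) = (11·7 − 28)7^{k−1} + (11·4 − 28)4^{k−1} = 49·7^{k−1} + 16·4^{k−1} = 7^{k+1} + 4^{k+1}.
By strong induction, a[m] = 7^m + 4^m for all m ≥ 1.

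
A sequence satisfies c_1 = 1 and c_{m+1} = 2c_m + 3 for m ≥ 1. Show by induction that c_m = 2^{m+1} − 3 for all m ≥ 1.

Base case: c_1 = 1, and 2^{1+1} − 3 = 4 − 3 = 1.
Assume c_k = 2^{k+1} − 3 for some k ≥ 1.
Then c_{k+1} = 2c_k + 3 = 2·(2^{k+1} − 3) + 3 = 2^{k+2} − 6 + 3 = 2^{k+2} − 3.
This completes the inductive step, so c_m = 2^{m+1} − 3 for all m ≥ 1.

c_m = 2^{m+1} − 3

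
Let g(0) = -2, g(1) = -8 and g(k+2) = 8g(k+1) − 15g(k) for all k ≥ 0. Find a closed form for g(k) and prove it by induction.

Claim: g(k) = -5^k − 3^k.

Base cases: g(0) = -2 and -5^0 − 3^0 = -2; g(1) = -8 and -5^1 − 3^1 = -8.
Assume g(j) = -5^j − 3^j for all 0 ≤ j ≤ m, where m ≥ 1.
Then g(m+1) = 8g(m) − 15g(m−1) = 8·(-5^m − 3^m) − 15·(-5^{m−1} − 3^{m−1}) = -(8·5 − 15)5^{m−1} − (8·3 − 15)3^{m−1} = -25·5^{m−1} − 9·3^{m−1} = -5^{m+1} − 3^{m+1}.
Hence g(k) = -5^k − 3^k for every k ≥ 0, by strong induction.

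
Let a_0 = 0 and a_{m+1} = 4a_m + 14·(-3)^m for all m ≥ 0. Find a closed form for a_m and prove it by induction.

Claim: a_m = 2·4^m − 2·(-3)^m.

Base case: a_0 = 0, and 2·4^0 − 2·(-3)^0 = 2 − 2 = 0.
Assume a_k = 2·4^k − 2·(-3)^k for some k ≥ 0.
Then a_{k+1} = 4a_k + 14·(-3)^k = 4·(2·4^k − 2·(-3)^k) + 14·(-3)^k = 2·4^{k+1} − 8·(-3)^k + 14·(-3)^k = 2·4^{k+1} + 6·(-3)^k = 2·4^{k+1} − 2·(-3)^{k+1}.
This completes the inductive step, so a_m = 2·4^m − 2·(-3)^m for all m ≥ 0.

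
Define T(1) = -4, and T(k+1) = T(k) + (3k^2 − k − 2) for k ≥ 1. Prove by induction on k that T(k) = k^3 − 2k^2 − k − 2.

Base case: T(1) = -4, and 1^3 − 2·1^2 − 1 − 2 = -4.
Assume T(r) = r^3 − 2r^2 − r − 2.
Then T(r+1) = T(r) + (3r^2 − r − 2) = (r^3 − 2r^2 − r − 2) + (3r^2 − r − 2) = r^3 + r^2 − 2r − 4,
and (r+1)^3 − 2·(r+1)^2 − (r+1) − 2 = r^3 + r^2 − 2r − 4.
By induction, T(k) = k^3 − 2k^2 − k − 2 for all k ≥ 1.

T(k) = k^3 − 2k^2 − k − 2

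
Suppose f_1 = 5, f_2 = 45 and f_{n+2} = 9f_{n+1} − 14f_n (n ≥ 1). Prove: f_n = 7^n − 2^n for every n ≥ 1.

Base cases: f_1 = 5 and 7^1 − 2^1 = 5; f_2 = 45 and 7^2 − 2^2 = 45.
Assume f_j = 7^j − 2^j for all 1 ≤ j ≤ k, where k ≥ 2.
Then f_{k+1} = 9f_k − 14f_{k−1} = 9·(7^k − 2^k) − 14·(7^{k−1} − 2^{k−1}) = (9·7 − 14)7^{k−1} − (9·2 − 14)2^{k−1} = 49·7^{k−1} − 4·2^{k−1} = 7^{k+1} − 2^{k+1}.
By strong induction, f_n = 7^n − 2^n for all n ≥ 1.

f_n = 7^n − 2^n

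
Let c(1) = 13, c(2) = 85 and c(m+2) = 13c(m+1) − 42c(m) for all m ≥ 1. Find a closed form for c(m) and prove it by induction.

Claim: c(m) = 7^m + 6^m.

Base cases: c(1) = 13 and 7^1 + 6^1 = 13; c(2) = 85 and 7^2 + 6^2 = 85.
Assume c(j) = 7^j + 6^j for all 1 ≤ j ≤ k, where k ≥ 2.
Then c(k+1) = 13c(k) − 42c(k−1) = 13·(7^k + 6^k) − 42·(7^{k−1} + 6^{k−1}) = (13·7 − 42)7^{k−1} + (13·6 − 42)6^{k−1} = 49·7^{k−1} + 36·6^{k−1} = 7^{k+1} + 6^{k+1}.
So the formula holds for k+1, and by strong induction c(m) = 7^m + 6^m for all m ≥ 1.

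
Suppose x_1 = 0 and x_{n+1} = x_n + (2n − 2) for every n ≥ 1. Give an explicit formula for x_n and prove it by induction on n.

Claim: x_n = n^2 − 3n + 2.

Base case: x_1 = 0, and 1^2 − 3·1 + 2 = 0.
Assume x_j = j^2 − 3j + 2.
Then x_{j+1} = x_j + (2j − 2) = (j^2 − 3j + 2) + (2j − 2) = j^2 − j,
and (j+1)^2 − 3·(j+1) + 2 = j^2 − j.
By induction, x_n = n^2 − 3n + 2 for all n ≥ 1.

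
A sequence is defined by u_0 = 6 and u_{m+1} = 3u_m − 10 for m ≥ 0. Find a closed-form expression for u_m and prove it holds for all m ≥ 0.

Claim: u_m = 3^m + 5.

Base case: u_0 = 6, and 3^0 + 5 = 1 + 5 = 6.
Assume u_k = 3^k + 5 for some k ≥ 0.
Then u_{k+1} = 3u_k − 10 = 3·(3^k + 5) − 10 = 3^{k+1} + 15 − 10 = 3^{k+1} + 5.
This completes the inductive step, so u_m = 3^m + 5 for all m ≥ 0.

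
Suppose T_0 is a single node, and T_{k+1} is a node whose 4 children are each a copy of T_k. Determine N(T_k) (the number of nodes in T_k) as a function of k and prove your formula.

Claim: N(T_k) = (4^{k+1} − 1)/3.

Base case: N(T_0) = 1, and (4^{0+1} − 1)/3 = 1.
Assume N(T_r) = (4^{r+1} − 1)/3.
Then N(T_{r+1}) = 1 + 4N(T_r) = 1 + 4·(4^{r+1} − 1)/3 = 1 + (4^{r+2} − 4)/3 = (3 + 4^{r+2} − 4)/3 = (4^{r+2} − 1)/3.
So the formula holds for r+1, and by induction N(T_k) = (4^{k+1} − 1)/3 for all k ≥ 0.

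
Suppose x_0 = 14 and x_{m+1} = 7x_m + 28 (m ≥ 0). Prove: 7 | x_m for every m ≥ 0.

Base case: x_0 = 14 = 7·2, so 7 | x_0.
Assume 7 | x_k, so x_k = 7t for some integer t.
Then x_{k+1} = 7x_k + 28 = 7·(7t) + 28 = 7(7t + 4), so 7 | x_{k+1}.
Hence 7 | x_m for every m ≥ 0, by induction.

7 | x_m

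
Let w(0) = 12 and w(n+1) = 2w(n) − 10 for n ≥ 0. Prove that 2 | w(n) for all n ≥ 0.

Base case: w(0) = 12 = 2·6, so 2 | w(0).
Assume 2 | w(r), so w(r) = 2t for some integer t.
Then w(r+1) = 2w(r) − 10 = 2·(2t) − 10 = 2(2t − 5), so 2 | w(r+1).
By induction, 2 | w(n) for all n ≥ 0.

2 | w(n)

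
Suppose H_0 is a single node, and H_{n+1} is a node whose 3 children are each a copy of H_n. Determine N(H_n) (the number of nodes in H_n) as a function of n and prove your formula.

Claim: N(H_n) = (3^{n+1} − 1)/2.

Base case: N(H_0) = 1, and (3^{0+1} − 1)/2 = 1.
Assume N(H_j) = (3^{j+1} − 1)/2.
Then N(H_{j+1}) = 1 + 3N(H_j) = 1 + 3·(3^{j+1} − 1)/2 = 1 + (3^{j+2} − 3)/2 = (2 + 3^{j+2} − 3)/2 = (3^{j+2} − 1)/2.
This completes the inductive step, so N(H_n) = (3^{n+1} − 1)/2 for all n ≥ 0.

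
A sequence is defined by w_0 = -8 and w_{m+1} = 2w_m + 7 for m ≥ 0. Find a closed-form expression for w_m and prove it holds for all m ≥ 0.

Claim: w_m = -2^m − 7.

Base case: w_0 = -8, and -2^0 − 7 = -1 − 7 = -8.
Assume w_r = -2^r − 7 for some r ≥ 0.
Then w_{r+1} = 2w_r + 7 = 2·(-2^r − 7) + 7 = -2^{r+1} − 14 + 7 = -2^{r+1} − 7.
This completes the inductive step, so w_m = -2^m − 7 for all m ≥ 0.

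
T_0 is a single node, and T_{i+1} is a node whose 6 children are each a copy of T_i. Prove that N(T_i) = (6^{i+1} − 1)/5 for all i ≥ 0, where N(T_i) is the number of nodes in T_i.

Base case: N(T_0) = 1, and (6^{0+1} − 1)/5 = 1.
Assume N(T_j) = (6^{j+1} − 1)/5.
Then N(T_{j+1}) = 1 + 6N(T_j) = 1 + 6·(6^{j+1} − 1)/5 = 1 + (6^{j+2} − 6)/5 = (5 + 6^{j+2} − 6)/5 = (6^{j+2} − 1)/5.
So the formula holds for j+1, and by induction N(T_i) = (6^{i+1} − 1)/5 for all i ≥ 0.

N(T_i) = (6^{i+1} − 1)/5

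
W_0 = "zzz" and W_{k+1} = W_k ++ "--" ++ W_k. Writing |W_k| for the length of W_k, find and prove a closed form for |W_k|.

Claim: |W_k| = 5·2^k − 2.

Base case: |W_0| = 3, and 5·2^0 − 2 = 3.
Assume |W_j| = 5·2^j − 2.
Then |W_{j+1}| = |W_j| + 2 + |W_j| = 2|W_j| + 2 = 2(5·2^j − 2) + 2 = 5·2^{j+1} − 4 + 2 = 5·2^{j+1} − 2.
This completes the inductive step, so |W_k| = 5·2^k − 2 for all k ≥ 0.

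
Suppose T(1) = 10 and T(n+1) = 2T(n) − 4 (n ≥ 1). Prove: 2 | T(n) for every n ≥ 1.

Base case: T(1) = 10 = 2·5, so 2 | T(1).
Assume 2 | T(k), so T(k) = 2t for some integer t.
Then T(k+1) = 2T(k) − 4 = 2·(2t) − 4 = 2(2t − 2), so 2 | T(k+1).
Hence 2 | T(n) for every n ≥ 1, by induction.

2 | T(n)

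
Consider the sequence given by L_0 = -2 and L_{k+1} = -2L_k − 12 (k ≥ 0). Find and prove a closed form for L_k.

Claim: L_k = 2·(-2)^k − 4.

Base case: L_0 = -2, and 2·(-2)^0 − 4 = 2 − 4 = -2.
Assume L_r = 2·(-2)^r − 4 for some r ≥ 0.
Then L_{r+1} = -2L_r − 12 = -2·(2·(-2)^r − 4) − 12 = -4·(-2)^r + 8 − 12 = 2·(-2)^{r+1} − 4.
So the formula holds for r+1, and by induction L_k = 2·(-2)^k − 4 for all k ≥ 0.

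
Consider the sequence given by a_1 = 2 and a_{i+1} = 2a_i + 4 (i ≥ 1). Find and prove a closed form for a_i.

Claim: a_i = 3·2^i − 4.

Base case: a_1 = 2, and 3·2^1 − 4 = 6 − 4 = 2.
Assume a_r = 3·2^r − 4 for some r ≥ 1.
Then a_{r+1} = 2a_r + 4 = 2·(3·2^r − 4) + 4 = 6·2^r − 8 + 4 = 3·2^{r+1} − 4.
Hence a_i = 3·2^i − 4 for every i ≥ 1, by induction.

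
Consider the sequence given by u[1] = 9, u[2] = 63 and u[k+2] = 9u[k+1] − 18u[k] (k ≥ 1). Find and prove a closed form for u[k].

Claim: u[k] = 2·6^k − 3^k.

Base cases: u[1] = 9 and 2·6^1 − 3^1 = 9; u[2] = 63 and 2·6^2 − 3^2 = 63.
Assume u[j] = 2·6^j − 3^j for all 1 ≤ j ≤ m, where m ≥ 2.
Then u[m+1] = 9u[m] − 18u[m−1] = 9·(2·6^m − 3^m) − 18·(2·6^{m−1} − 3^{m−1}) = 2·(9·6 − 18)6^{m−1} − (9·3 − 18)3^{m−1} = 72·6^{m−1} − 9·3^{m−1} = 2·6^{m+1} − 3^{m+1}.
By strong induction, u[k] = 2·6^k − 3^k for all k ≥ 1.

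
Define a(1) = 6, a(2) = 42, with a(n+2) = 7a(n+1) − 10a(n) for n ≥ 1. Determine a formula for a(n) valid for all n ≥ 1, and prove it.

Claim: a(n) = 2·5^n − 2·2^n.

Base cases: a(1) = 6 and 2·5^1 − 2·2^1 = 6; a(2) = 42 and 2·5^2 − 2·2^2 = 42.
Assume a(j) = 2·5^j − 2·2^j for all 1 ≤ j ≤ k, where k ≥ 2.
Then a(k+1) = 7a(k) − 10a(k−1) = 7·(2·5^k − 2·2^k) − 10·(2·5^{k−1} − 2·2^{k−1}) = 2·(7·5 − 10)5^{k−1} − 2·(7·2 − 10)2^{k−1} = 50·5^{k−1} − 8·2^{k−1} = 2·5^{k+1} − 2·2^{k+1}.
This completes the inductive step, so a(n) = 2·5^n − 2·2^n for all n ≥ 1.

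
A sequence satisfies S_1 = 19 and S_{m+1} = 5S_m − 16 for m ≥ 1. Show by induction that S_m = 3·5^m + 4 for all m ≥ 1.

Base case: S_1 = 19, and 3·5^1 + 4 = 15 + 4 = 19.
Assume S_j = 3·5^j + 4 for some j ≥ 1.
Then S_{j+1} = 5S_j − 16 = 5·(3·5^j + 4) − 16 = 15·5^j + 20 − 16 = 3·5^{j+1} + 4.
So the formula holds for j+1, and by induction S_m = 3·5^m + 4 for all m ≥ 1.

S_m = 3·5^m + 4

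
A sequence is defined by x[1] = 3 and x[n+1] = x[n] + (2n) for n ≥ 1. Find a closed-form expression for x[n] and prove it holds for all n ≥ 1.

Claim: x[n] = n^2 − n + 3.

Base case: x[1] = 3, and 1^2 − 1 + 3 = 3.
Assume x[k] = k^2 − k + 3.
Then x[k+1] = x[k] + (2k) = (k^2 − k + 3) + (2k) = k^2 + k + 3,
and (k+1)^2 − (k+1) + 3 = k^2 + k + 3.
This completes the inductive step, so x[n] = n^2 − n + 3 for all n ≥ 1.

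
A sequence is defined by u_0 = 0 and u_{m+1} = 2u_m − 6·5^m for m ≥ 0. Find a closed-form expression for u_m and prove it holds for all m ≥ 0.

Claim: u_m = 2·2^m − 2·5^m.

Base case: u_0 = 0, and 2·2^0 − 2·5^0 = 2 − 2 = 0.
Assume u_k = 2·2^k − 2·5^k for some k ≥ 0.
Then u_{k+1} = 2u_k − 6·5^k = 2·(2·2^k − 2·5^k) − 6·5^k = 2·2^{k+1} − 4·5^k − 6·5^k = 2·2^{k+1} − 10·5^k = 2·2^{k+1} − 2·5^{k+1}.
This completes the inductive step, so u_m = 2·2^m − 2·5^m for all m ≥ 0.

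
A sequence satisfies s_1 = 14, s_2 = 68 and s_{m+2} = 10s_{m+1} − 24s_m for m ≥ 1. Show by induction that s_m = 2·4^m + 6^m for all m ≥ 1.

Base cases: s_1 = 14 and 2·4^1 + 6^1 = 14; s_2 = 68 and 2·4^2 + 6^2 = 68.
Assume s_i = 2·4^i + 6^i for all 1 ≤ i ≤ j, where j ≥ 2.
Then s_{j+1} = 10s_j − 24s_{j−1} = 10·(2·4^j + 6^j) − 24·(2·4^{j−1} + 6^{j−1}) = 2·(10·4 − 24)4^{j−1} + (10·6 − 24)6^{j−1} = 32·4^{j−1} + 36·6^{j−1} = 2·4^{j+1} + 6^{j+1}.
Hence s_m = 2·4^m + 6^m for every m ≥ 1, by strong induction.

s_m = 2·4^m + 6^m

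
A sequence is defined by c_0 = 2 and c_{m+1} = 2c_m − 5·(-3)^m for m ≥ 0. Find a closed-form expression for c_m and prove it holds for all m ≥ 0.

Claim: c_m = 2^m + (-3)^m.

Base case: c_0 = 2, and 2^0 + (-3)^0 = 1 + 1 = 2.
Assume c_r = 2^r + (-3)^r for some r ≥ 0.
Then c_{r+1} = 2c_r − 5·(-3)^r = 2·(2^r + (-3)^r) − 5·(-3)^r = 2^{r+1} + 2·(-3)^r − 5·(-3)^r = 2^{r+1} − 3·(-3)^r = 2^{r+1} + (-3)^{r+1}.
This completes the inductive step, so c_m = 2^m + (-3)^m for all m ≥ 0.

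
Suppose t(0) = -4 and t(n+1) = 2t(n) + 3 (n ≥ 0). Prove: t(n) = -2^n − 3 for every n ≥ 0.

Base case: t(0) = -4, and -2^0 − 3 = -1 − 3 = -4.
Assume t(m) = -2^m − 3 for some m ≥ 0.
Then t(m+1) = 2t(m) + 3 = 2·(-2^m − 3) + 3 = -2^{m+1} − 6 + 3 = -2^{m+1} − 3.
Hence t(n) = -2^n − 3 for every n ≥ 0, by induction.

t(n) = -2^n − 3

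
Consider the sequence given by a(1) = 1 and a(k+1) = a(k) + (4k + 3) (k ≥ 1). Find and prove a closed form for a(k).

Claim: a(k) = 2k^2 + k − 2.

Base case: a(1) = 1, and 2·1^2 + 1 − 2 = 1.
Assume a(j) = 2j^2 + j − 2.
Then a(j+1) = a(j) + (4j + 3) = (2j^2 + j − 2) + (4j + 3) = 2j^2 + 5j + 1,
and 2·(j+1)^2 + (j+1) − 2 = 2j^2 + 5j + 1.
This completes the inductive step, so a(k) = 2k^2 + k − 2 for all k ≥ 1.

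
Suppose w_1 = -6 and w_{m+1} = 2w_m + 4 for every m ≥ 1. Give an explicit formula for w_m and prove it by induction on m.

Claim: w_m = -2^m − 4.

Base case: w_1 = -6, and -2^1 − 4 = -2 − 4 = -6.
Assume w_k = -2^k − 4 for some k ≥ 1.
Then w_{k+1} = 2w_k + 4 = 2·(-2^k − 4) + 4 = -2^{k+1} − 8 + 4 = -2^{k+1} − 4.
By induction, w_m = -2^m − 4 for all m ≥ 1.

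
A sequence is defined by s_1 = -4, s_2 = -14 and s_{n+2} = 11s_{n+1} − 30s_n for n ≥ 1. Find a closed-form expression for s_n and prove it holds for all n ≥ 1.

Claim: s_n = 6^n − 2·5^n.

Base cases: s_1 = -4 and 6^1 − 2·5^1 = -4; s_2 = -14 and 6^2 − 2·5^2 = -14.
Assume s_i = 6^i − 2·5^i for all 1 ≤ i ≤ j, where j ≥ 2.
Then s_{j+1} = 11s_j − 30s_{j−1} = 11·(6^j − 2·5^j) − 30·(6^{j−1} − 2·5^{j−1}) = (11·6 − 30)6^{j−1} − 2·(11·5 − 30)5^{j−1} = 36·6^{j−1} − 50·5^{j−1} = 6^{j+1} − 2·5^{j+1}.
This completes the inductive step, so s_n = 6^n − 2·5^n for all n ≥ 1.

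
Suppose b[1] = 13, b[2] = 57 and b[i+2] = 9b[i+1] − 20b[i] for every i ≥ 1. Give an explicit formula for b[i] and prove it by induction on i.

Claim: b[i] = 2·4^i + 5^i.

Base cases: b[1] = 13 and 2·4^1 + 5^1 = 13; b[2] = 57 and 2·4^2 + 5^2 = 57.
Assume b[j] = 2·4^j + 5^j for all 1 ≤ j ≤ r, where r ≥ 2.
Then b[r+1] = 9b[r] − 20b[r−1] = 9·(2·4^r + 5^r) − 20·(2·4^{r−1} + 5^{r−1}) = 2·(9·4 − 20)4^{r−1} + (9·5 − 20)5^{r−1} = 32·4^{r−1} + 25·5^{r−1} = 2·4^{r+1} + 5^{r+1}.
So the formula holds for r+1, and by strong induction b[i] = 2·4^i + 5^i for all i ≥ 1.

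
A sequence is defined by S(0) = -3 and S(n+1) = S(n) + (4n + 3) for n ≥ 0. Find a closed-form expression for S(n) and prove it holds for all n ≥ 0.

Claim: S(n) = 2n^2 + n − 3.

Base case: S(0) = -3, and 2·0^2 + 0 − 3 = -3.
Assume S(m) = 2m^2 + m − 3.
Then S(m+1) = S(m) + (4m + 3) = (2m^2 + m − 3) + (4m + 3) = 2m^2 + 5m,
and 2·(m+1)^2 + (m+1) − 3 = 2m^2 + 5m.
Hence S(n) = 2n^2 + n − 3 for every n ≥ 0, by induction.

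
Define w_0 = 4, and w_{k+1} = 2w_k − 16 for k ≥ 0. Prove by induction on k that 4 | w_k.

Base case: w_0 = 4 = 4·1, so 4 | w_0.
Assume 4 | w_j, so w_j = 4t for some integer t.
Then w_{j+1} = 2w_j − 16 = 2·(4t) − 16 = 4(2t − 4), so 4 | w_{j+1}.
So the property holds for j+1, and by induction 4 | w_k for all k ≥ 0.

4 | w_k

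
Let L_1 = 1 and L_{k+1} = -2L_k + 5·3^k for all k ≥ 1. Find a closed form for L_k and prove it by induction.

Claim: L_k = (-2)^k + 3^k.

Base case: L_1 = 1, and (-2)^1 + 3^1 = -2 + 3 = 1.
Assume L_j = (-2)^j + 3^j for some j ≥ 1.
Then L_{j+1} = -2L_j + 5·3^j = -2·((-2)^j + 3^j) + 5·3^j = (-2)^{j+1} − 2·3^j + 5·3^j = (-2)^{j+1} + 3·3^j = (-2)^{j+1} + 3^{j+1}.
By induction, L_k = (-2)^k + 3^k for all k ≥ 1.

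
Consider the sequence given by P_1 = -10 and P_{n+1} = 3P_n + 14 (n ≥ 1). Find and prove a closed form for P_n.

Claim: P_n = -3^n − 7.

Base case: P_1 = -10, and -3^1 − 7 = -3 − 7 = -10.
Assume P_r = -3^r − 7 for some r ≥ 1.
Then P_{r+1} = 3P_r + 14 = 3·(-3^r − 7) + 14 = -3^{r+1} − 21 + 14 = -3^{r+1} − 7.
By induction, P_n = -3^n − 7 for all n ≥ 1.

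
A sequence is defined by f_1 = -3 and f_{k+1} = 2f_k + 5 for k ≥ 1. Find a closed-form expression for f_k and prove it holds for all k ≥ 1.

Claim: f_k = 2^k − 5.

Base case: f_1 = -3, and 2^1 − 5 = 2 − 5 = -3.
Assume f_m = 2^m − 5 for some m ≥ 1.
Then f_{m+1} = 2f_m + 5 = 2·(2^m − 5) + 5 = 2^{m+1} − 10 + 5 = 2^{m+1} − 5.
This completes the inductive step, so f_k = 2^k − 5 for all k ≥ 1.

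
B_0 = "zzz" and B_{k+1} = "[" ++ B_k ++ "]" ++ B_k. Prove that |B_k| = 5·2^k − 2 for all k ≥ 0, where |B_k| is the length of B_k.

Base case: |B_0| = 3, and 5·2^0 − 2 = 3.
Assume |B_r| = 5·2^r − 2.
Then |B_{r+1}| = 1 + |B_r| + 1 + |B_r| = 2|B_r| + 2 = 2(5·2^r − 2) + 2 = 5·2^{r+1} − 4 + 2 = 5·2^{r+1} − 2.
So the formula holds for r+1, and by induction |B_k| = 5·2^k − 2 for all k ≥ 0.

|B_k| = 5·2^k − 2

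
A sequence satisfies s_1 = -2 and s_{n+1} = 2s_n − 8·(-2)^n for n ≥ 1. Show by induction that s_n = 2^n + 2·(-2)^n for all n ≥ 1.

Base case: s_1 = -2, and 2^1 + 2·(-2)^1 = 2 − 4 = -2.
Assume s_k = 2^k + 2·(-2)^k for some k ≥ 1.
Then s_{k+1} = 2s_k − 8·(-2)^k = 2·(2^k + 2·(-2)^k) − 8·(-2)^k = 2^{k+1} + 4·(-2)^k − 8·(-2)^k = 2^{k+1} − 4·(-2)^k = 2^{k+1} + 2·(-2)^{k+1}.
Hence s_n = 2^n + 2·(-2)^n for every n ≥ 1, by induction.

s_n = 2^n + 2·(-2)^n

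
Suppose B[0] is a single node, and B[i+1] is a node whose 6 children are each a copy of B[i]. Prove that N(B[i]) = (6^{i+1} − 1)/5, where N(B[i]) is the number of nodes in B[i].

Base case: N(B[0]) = 1, and (6^{0+1} − 1)/5 = 1.
Assume N(B[k]) = (6^{k+1} − 1)/5.
Then N(B[k+1]) = 1 + 6N(B[k]) = 1 + 6·(6^{k+1} − 1)/5 = 1 + (6^{k+2} − 6)/5 = (5 + 6^{k+2} − 6)/5 = (6^{k+2} − 1)/5.
This completes the inductive step, so N(B[i]) = (6^{i+1} − 1)/5 for all i ≥ 0.

N(B[i]) = (6^{i+1} − 1)/5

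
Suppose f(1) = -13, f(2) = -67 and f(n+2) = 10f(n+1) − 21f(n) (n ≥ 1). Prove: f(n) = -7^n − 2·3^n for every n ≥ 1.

Base cases: f(1) = -13 and -7^1 − 2·3^1 = -13; f(2) = -67 and -7^2 − 2·3^2 = -67.
Assume f(j) = -7^j − 2·3^j for all 1 ≤ j ≤ m, where m ≥ 2.
Then f(m+1) = 10f(m) − 21f(m−1) = 10·(-7^m − 2·3^m) − 21·(-7^{m−1} − 2·3^{m−1}) = -(10·7 − 21)7^{m−1} − 2·(10·3 − 21)3^{m−1} = -49·7^{m−1} − 18·3^{m−1} = -7^{m+1} − 2·3^{m+1}.
This completes the inductive step, so f(n) = -7^n − 2·3^n for all n ≥ 1.

f(n) = -7^n − 2·3^n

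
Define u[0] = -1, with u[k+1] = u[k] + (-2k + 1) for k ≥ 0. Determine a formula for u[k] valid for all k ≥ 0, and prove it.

Claim: u[k] = -k^2 + 2k − 1.

Base case: u[0] = -1, and -0^2 + 2·0 − 1 = -1.
Assume u[j] = -j^2 + 2j − 1.
Then u[j+1] = u[j] + (-2j + 1) = (-j^2 + 2j − 1) + (-2j + 1) = -j^2,
and -(j+1)^2 + 2·(j+1) − 1 = -j^2.
This completes the inductive step, so u[k] = -k^2 + 2k − 1 for all k ≥ 0.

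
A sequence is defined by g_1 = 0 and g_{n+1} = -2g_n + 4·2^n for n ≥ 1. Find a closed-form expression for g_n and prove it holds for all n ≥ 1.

Claim: g_n = (-2)^n + 2^n.

Base case: g_1 = 0, and (-2)^1 + 2^1 = -2 + 2 = 0.
Assume g_r = (-2)^r + 2^r for some r ≥ 1.
Then g_{r+1} = -2g_r + 4·2^r = -2·((-2)^r + 2^r) + 4·2^r = (-2)^{r+1} − 2·2^r + 4·2^r = (-2)^{r+1} + 2·2^r = (-2)^{r+1} + 2^{r+1}.
By induction, g_n = (-2)^n + 2^n for all n ≥ 1.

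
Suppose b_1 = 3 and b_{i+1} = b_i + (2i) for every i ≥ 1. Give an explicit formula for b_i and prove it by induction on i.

Claim: b_i = i^2 − i + 3.

Base case: b_1 = 3, and 1^2 − 1 + 3 = 3.
Assume b_j = j^2 − j + 3.
Then b_{j+1} = b_j + (2j) = (j^2 − j + 3) + (2j) = j^2 + j + 3,
and (j+1)^2 − (j+1) + 3 = j^2 + j + 3.
This completes the inductive step, so b_i = i^2 − i + 3 for all i ≥ 1.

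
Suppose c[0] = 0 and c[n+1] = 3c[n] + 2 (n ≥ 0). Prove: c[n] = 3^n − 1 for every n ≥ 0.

Base case: c[0] = 0, and 3^0 − 1 = 1 − 1 = 0.
Assume c[j] = 3^j − 1 for some j ≥ 0.
Then c[j+1] = 3c[j] + 2 = 3·(3^j − 1) + 2 = 3^{j+1} − 3 + 2 = 3^{j+1} − 1.
Hence c[n] = 3^n − 1 for every n ≥ 0, by induction.

c[n] = 3^n − 1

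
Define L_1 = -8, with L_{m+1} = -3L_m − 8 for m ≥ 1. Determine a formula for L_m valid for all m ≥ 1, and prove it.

Claim: L_m = 2·(-3)^m − 2.

Base case: L_1 = -8, and 2·(-3)^1 − 2 = -6 − 2 = -8.
Assume L_j = 2·(-3)^j − 2 for some j ≥ 1.
Then L_{j+1} = -3L_j − 8 = -3·(2·(-3)^j − 2) − 8 = -6·(-3)^j + 6 − 8 = 2·(-3)^{j+1} − 2.
This completes the inductive step, so L_m = 2·(-3)^m − 2 for all m ≥ 1.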